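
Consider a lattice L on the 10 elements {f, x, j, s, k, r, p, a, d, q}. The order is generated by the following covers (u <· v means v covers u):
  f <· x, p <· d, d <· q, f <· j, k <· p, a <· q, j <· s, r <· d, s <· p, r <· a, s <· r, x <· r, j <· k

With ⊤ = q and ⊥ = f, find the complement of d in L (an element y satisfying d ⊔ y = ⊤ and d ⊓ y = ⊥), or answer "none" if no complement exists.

For every candidate y, either d ∨ y ≠ q or d ∧ y ≠ f; no complement exists.

none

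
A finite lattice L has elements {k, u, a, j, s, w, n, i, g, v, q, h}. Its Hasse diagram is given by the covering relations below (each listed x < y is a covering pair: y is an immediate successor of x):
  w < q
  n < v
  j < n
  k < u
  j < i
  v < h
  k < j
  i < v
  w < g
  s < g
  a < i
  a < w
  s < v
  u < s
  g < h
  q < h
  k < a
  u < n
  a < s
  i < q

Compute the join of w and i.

Common upper bounds of {w, i}: h, q.
The least among these is q.

q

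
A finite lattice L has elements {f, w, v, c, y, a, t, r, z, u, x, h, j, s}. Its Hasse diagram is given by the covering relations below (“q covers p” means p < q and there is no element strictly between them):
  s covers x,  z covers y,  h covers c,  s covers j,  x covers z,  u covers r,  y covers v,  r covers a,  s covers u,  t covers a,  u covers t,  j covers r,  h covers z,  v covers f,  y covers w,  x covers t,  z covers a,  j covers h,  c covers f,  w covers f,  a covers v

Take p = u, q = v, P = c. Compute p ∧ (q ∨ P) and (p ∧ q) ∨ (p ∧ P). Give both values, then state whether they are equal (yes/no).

q ∨ P = h, so p ∧ (q ∨ P) = u ∧ h = a.
p ∧ q = v and p ∧ P = f, so (p ∧ q) ∨ (p ∧ P) = v ∨ f = v.
Equal: no.

a; v; no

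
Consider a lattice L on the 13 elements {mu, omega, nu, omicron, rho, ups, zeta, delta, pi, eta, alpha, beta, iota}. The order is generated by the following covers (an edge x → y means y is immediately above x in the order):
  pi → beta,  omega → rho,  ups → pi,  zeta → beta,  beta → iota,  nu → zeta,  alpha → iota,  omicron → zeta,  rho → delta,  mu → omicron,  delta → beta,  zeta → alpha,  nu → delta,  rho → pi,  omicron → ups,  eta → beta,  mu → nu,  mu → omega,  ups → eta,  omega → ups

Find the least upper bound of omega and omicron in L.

ups

Common upper bounds of {omega, omicron}: beta, eta, iota, pi, ups.
The least among these is ups.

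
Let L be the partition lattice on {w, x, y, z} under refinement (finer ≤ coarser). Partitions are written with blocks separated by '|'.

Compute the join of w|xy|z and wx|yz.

wxyz

The join of w|xy|z and wx|yz merges any blocks that overlap across the partitions, giving wxyz.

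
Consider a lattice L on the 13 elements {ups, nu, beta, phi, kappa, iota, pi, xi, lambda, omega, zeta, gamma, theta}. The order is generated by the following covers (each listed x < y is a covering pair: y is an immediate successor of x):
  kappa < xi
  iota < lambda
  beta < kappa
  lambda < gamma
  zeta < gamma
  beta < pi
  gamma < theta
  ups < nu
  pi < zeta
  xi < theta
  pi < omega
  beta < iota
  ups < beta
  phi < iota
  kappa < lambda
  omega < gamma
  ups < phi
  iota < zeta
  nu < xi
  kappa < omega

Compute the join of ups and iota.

Common upper bounds of {ups, iota}: gamma, iota, lambda, theta, zeta.
The least among these is iota.

iota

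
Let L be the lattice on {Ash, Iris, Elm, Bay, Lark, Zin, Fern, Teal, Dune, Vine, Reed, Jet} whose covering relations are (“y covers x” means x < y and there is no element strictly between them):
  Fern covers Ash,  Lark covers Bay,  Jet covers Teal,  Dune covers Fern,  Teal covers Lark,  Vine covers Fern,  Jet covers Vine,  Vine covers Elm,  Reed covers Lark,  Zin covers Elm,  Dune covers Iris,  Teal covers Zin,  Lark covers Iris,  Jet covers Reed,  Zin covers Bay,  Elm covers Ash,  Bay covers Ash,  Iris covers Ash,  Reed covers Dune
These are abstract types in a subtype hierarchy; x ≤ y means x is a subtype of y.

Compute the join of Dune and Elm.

Common upper bounds of {Dune, Elm}: Jet.
The least among these is Jet.

Jet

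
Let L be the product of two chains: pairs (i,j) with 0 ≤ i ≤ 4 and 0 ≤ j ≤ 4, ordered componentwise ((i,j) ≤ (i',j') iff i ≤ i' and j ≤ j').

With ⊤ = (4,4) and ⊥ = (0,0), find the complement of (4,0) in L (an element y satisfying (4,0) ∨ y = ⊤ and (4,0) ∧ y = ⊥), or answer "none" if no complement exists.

Need y with (4,0) ∨ y = (4,4) and (4,0) ∧ y = (0,0).
Checking each element gives: (0,4).

(0,4)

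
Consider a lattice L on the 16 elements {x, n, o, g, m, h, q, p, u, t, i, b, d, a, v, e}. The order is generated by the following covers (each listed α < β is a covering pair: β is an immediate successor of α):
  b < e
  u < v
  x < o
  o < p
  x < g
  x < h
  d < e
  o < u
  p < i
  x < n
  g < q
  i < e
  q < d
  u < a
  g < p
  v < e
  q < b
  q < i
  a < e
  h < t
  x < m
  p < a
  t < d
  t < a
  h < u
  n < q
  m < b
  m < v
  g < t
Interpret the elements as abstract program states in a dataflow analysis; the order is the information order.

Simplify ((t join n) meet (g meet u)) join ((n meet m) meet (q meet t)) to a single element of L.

x

t ∨ n = d
g ∧ u = x
d ∧ x = x
n ∧ m = x
q ∧ t = g
x ∧ g = x
x ∨ x = x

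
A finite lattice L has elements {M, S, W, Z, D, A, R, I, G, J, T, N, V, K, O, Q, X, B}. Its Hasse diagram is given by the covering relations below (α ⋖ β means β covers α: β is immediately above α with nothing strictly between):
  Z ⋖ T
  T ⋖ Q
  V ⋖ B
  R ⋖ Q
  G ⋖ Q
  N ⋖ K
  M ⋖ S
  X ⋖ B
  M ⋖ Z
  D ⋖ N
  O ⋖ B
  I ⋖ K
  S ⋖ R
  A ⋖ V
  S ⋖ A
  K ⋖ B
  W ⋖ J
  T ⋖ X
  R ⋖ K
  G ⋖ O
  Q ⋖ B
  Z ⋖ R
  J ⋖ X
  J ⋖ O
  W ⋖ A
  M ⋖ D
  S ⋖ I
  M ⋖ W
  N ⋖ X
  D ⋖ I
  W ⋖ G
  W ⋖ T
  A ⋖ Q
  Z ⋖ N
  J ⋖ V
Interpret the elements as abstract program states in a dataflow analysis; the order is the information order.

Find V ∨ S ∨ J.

V

Common upper bounds of {V, S, J}: B, V.
The least among these is V.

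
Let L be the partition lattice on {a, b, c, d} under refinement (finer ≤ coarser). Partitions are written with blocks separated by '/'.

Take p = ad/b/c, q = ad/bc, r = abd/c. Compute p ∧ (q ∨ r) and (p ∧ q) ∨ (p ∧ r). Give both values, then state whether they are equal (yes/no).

ad/b/c; ad/b/c; yes

q ∨ r = abcd, so p ∧ (q ∨ r) = ad/b/c ∧ abcd = ad/b/c.
p ∧ q = ad/b/c and p ∧ r = ad/b/c, so (p ∧ q) ∨ (p ∧ r) = ad/b/c ∨ ad/b/c = ad/b/c.
Equal: yes.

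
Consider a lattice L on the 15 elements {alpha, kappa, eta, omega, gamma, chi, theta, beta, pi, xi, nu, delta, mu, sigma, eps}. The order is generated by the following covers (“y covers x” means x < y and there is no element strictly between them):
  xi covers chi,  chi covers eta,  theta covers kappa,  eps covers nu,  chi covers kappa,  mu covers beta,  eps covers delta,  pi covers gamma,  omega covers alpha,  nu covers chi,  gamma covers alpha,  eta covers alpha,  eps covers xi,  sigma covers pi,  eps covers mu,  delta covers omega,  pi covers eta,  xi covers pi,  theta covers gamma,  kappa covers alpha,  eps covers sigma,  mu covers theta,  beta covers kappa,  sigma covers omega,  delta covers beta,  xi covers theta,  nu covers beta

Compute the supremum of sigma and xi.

eps

Common upper bounds of {sigma, xi}: eps.
The least among these is eps.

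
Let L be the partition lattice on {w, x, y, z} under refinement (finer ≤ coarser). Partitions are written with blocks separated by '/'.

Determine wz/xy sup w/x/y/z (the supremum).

The join of wz/xy and w/x/y/z merges any blocks that overlap across the partitions, giving wz/xy.

wz/xy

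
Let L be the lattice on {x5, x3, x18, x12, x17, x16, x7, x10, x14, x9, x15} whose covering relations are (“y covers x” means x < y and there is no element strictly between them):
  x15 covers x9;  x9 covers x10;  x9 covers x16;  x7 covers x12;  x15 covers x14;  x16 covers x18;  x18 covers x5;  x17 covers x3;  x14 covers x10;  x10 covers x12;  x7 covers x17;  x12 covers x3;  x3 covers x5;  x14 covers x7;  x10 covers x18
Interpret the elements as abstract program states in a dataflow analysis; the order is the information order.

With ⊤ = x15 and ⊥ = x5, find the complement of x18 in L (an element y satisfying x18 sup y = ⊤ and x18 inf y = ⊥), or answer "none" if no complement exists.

For every candidate y, either x18 ∨ y ≠ x15 or x18 ∧ y ≠ x5; no complement exists.

none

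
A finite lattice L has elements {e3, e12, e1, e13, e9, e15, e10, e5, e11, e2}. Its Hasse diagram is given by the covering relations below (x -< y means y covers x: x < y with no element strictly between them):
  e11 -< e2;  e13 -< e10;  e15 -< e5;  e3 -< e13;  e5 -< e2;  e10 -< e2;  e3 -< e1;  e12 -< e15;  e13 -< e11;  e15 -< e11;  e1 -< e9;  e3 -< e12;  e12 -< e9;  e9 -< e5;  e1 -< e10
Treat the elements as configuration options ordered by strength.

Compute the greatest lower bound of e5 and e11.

e15

Common lower bounds of {e5, e11}: e12, e15, e3.
The greatest among these is e15.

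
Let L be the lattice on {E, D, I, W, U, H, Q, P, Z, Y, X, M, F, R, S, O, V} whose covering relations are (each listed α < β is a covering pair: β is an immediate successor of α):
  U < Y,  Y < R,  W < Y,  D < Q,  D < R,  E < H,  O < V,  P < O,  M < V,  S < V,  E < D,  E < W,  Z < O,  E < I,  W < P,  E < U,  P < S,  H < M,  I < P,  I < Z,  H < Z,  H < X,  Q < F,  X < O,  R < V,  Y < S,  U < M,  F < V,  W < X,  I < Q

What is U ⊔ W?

Common upper bounds of {U, W}: R, S, V, Y.
The least among these is Y.

Y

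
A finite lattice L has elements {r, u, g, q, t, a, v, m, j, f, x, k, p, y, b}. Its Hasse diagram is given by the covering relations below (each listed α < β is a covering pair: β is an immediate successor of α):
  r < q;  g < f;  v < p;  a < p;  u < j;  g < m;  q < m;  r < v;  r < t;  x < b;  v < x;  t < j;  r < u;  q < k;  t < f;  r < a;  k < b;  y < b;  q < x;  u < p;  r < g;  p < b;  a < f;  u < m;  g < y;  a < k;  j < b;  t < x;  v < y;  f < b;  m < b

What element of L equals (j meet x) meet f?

j ∧ x = t
t ∧ f = t

t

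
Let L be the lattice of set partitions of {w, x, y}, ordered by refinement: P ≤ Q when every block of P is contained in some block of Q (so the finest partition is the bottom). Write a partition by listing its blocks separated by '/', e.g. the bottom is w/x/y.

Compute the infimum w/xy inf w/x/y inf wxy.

w/x/y

Common lower bounds of {w/xy, w/x/y, wxy}: w/x/y.
The greatest among these is w/x/y.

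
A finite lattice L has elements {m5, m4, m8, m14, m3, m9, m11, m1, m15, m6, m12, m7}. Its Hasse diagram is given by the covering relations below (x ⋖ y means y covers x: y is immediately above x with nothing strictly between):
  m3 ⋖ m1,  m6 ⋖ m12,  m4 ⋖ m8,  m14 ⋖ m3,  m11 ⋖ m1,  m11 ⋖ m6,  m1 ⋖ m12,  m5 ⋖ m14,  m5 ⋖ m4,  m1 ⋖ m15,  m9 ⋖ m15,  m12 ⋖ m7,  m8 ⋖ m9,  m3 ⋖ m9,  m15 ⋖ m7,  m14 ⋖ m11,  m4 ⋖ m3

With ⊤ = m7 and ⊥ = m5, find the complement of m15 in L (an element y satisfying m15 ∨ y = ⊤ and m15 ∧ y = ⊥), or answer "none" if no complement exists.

For every candidate y, either m15 ∨ y ≠ m7 or m15 ∧ y ≠ m5; no complement exists.

none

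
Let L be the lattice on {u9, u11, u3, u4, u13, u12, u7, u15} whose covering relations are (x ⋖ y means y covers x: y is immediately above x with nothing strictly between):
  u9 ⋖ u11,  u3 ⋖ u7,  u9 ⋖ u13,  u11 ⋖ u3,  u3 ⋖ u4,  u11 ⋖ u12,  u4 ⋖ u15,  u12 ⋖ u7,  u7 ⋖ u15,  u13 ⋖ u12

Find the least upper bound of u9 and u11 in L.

u11

Common upper bounds of {u9, u11}: u11, u12, u15, u3, u4, u7.
The least among these is u11.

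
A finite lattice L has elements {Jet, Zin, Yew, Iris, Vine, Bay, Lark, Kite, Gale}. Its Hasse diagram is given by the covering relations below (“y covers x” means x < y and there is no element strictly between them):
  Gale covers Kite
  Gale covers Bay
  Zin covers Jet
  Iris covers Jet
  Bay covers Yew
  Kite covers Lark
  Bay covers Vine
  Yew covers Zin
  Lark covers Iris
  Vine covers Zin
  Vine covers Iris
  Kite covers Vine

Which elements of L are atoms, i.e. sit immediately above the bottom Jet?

Iris, Zin

The atoms are exactly the elements that cover Jet: Iris, Zin.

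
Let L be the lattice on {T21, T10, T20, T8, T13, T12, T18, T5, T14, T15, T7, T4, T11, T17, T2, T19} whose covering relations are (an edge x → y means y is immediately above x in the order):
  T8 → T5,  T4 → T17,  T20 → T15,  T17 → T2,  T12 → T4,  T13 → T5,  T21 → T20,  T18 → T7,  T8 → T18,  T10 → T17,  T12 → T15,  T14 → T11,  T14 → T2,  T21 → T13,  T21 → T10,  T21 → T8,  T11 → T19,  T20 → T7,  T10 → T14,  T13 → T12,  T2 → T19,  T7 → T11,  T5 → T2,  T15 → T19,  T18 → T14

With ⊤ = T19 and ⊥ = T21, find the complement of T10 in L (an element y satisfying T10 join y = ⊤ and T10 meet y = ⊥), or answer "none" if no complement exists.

Need y with T10 ∨ y = T19 and T10 ∧ y = T21.
Checking each element gives: T15.

T15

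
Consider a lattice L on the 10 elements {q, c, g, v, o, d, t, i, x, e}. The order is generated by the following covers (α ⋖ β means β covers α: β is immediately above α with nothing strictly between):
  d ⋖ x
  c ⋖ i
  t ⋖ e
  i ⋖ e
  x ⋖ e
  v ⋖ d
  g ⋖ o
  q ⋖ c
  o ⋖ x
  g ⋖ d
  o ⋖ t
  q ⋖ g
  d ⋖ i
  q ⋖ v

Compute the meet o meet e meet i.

g

Common lower bounds of {o, e, i}: g, q.
The greatest among these is g.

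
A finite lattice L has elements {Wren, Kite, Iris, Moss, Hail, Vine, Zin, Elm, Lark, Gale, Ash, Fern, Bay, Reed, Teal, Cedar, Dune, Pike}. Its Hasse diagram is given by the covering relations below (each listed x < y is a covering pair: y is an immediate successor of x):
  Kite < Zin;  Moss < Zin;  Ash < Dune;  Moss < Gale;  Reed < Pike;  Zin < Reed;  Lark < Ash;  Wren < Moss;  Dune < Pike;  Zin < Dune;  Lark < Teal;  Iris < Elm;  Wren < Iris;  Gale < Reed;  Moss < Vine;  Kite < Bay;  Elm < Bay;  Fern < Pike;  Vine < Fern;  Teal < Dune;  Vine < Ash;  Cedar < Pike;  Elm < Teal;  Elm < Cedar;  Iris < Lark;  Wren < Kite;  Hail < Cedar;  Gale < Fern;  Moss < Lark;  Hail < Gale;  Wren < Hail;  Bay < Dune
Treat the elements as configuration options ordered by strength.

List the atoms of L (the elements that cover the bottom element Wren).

Hail, Iris, Kite, Moss

The atoms are exactly the elements that cover Wren: Hail, Iris, Kite, Moss.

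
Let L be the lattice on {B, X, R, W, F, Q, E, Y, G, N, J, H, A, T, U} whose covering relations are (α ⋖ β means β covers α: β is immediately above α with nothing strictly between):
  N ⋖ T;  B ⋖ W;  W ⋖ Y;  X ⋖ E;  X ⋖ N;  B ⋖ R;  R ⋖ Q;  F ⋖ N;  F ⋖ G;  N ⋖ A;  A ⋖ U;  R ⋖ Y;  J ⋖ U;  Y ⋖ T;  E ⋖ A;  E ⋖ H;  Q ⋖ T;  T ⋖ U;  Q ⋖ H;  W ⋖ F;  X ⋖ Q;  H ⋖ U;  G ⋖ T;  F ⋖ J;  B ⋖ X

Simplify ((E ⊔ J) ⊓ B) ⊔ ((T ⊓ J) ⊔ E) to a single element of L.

E ∨ J = U
U ∧ B = B
T ∧ J = F
F ∨ E = A
B ∨ A = A

A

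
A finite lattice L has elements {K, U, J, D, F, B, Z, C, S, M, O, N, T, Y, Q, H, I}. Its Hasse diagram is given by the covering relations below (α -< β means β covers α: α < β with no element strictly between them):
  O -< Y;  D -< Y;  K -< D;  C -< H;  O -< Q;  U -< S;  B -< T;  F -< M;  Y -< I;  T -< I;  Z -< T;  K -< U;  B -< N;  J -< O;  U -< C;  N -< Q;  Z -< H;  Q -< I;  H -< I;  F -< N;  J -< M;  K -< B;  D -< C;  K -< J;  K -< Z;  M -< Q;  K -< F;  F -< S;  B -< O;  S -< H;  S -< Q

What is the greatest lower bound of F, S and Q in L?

F

Common lower bounds of {F, S, Q}: F, K.
The greatest among these is F.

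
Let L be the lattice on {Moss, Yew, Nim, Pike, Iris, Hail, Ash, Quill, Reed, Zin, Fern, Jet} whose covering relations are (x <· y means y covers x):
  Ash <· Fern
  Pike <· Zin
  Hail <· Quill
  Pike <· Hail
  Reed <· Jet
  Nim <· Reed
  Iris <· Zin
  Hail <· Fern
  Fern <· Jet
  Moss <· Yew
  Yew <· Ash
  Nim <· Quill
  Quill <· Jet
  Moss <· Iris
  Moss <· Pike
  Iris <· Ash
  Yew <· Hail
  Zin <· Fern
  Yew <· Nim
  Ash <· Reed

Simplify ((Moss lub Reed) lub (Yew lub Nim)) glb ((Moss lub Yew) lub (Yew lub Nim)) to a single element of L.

Moss ∨ Reed = Reed
Yew ∨ Nim = Nim
Reed ∨ Nim = Reed
Moss ∨ Yew = Yew
Yew ∨ Nim = Nim
Yew ∨ Nim = Nim
Reed ∧ Nim = Nim

Nim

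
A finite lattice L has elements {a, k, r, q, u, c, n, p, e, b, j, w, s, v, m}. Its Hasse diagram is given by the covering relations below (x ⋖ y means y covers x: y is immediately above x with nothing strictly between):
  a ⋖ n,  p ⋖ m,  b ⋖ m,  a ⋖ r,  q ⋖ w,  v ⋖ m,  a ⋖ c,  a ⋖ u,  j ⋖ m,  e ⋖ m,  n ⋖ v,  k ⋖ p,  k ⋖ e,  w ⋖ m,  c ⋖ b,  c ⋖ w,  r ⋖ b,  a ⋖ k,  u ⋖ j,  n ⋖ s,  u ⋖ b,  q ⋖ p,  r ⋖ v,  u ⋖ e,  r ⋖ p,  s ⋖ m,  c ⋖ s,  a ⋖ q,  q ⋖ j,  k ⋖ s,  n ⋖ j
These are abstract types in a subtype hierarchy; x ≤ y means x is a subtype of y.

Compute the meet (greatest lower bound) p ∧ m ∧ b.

Common lower bounds of {p, m, b}: a, r.
The greatest among these is r.

r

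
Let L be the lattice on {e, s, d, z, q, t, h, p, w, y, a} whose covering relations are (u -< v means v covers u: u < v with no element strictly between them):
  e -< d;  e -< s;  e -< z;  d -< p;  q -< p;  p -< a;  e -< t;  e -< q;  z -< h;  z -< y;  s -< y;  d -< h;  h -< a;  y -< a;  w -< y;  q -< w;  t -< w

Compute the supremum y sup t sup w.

y

Common upper bounds of {y, t, w}: a, y.
The least among these is y.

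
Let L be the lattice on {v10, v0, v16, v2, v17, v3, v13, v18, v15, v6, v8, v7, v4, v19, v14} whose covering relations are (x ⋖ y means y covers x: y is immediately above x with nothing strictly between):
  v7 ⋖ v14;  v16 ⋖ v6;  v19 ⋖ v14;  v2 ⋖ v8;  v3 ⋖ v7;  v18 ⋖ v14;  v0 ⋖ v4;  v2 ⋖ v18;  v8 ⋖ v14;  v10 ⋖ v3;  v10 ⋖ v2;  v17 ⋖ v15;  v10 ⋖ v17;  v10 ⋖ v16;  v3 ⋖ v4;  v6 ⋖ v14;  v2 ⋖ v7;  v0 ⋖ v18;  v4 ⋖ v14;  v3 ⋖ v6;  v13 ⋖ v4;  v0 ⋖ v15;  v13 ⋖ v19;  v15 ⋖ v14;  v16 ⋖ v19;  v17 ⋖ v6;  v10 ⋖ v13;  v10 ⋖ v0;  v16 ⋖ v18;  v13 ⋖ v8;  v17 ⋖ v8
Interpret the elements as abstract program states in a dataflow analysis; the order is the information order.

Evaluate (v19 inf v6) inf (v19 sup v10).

v16

v19 ∧ v6 = v16
v19 ∨ v10 = v19
v16 ∧ v19 = v16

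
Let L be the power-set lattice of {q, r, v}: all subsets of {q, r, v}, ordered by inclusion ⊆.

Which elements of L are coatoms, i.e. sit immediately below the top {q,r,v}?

The coatoms are exactly the elements covered by {q,r,v}: {q,r}, {q,v}, {r,v}.

{q,r}, {q,v}, {r,v}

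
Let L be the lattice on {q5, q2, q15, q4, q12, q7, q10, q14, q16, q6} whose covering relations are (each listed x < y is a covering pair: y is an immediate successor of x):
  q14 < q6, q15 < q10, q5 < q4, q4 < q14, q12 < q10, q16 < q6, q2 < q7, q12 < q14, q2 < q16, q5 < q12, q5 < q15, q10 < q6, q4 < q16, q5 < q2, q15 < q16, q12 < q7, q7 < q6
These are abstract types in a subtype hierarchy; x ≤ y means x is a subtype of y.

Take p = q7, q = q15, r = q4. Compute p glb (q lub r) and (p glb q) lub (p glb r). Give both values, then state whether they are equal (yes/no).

q2; q5; no

q lub r = q16, so p glb (q lub r) = q7 glb q16 = q2.
p glb q = q5 and p glb r = q5, so (p glb q) lub (p glb r) = q5 lub q5 = q5.
Equal: no.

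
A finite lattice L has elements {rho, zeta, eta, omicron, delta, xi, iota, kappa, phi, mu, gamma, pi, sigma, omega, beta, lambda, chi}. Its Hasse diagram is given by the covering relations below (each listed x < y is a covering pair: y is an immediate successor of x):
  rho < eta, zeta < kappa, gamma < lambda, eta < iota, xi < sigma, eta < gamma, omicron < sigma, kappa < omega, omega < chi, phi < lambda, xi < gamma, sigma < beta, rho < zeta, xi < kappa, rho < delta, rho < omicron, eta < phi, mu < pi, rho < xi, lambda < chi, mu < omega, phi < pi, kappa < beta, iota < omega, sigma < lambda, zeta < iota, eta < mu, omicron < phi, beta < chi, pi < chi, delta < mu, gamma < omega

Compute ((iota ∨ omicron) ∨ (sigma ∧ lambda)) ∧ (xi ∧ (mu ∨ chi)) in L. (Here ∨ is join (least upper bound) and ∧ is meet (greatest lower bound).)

iota ∨ omicron = chi
sigma ∧ lambda = sigma
chi ∨ sigma = chi
mu ∨ chi = chi
xi ∧ chi = xi
chi ∧ xi = xi

xi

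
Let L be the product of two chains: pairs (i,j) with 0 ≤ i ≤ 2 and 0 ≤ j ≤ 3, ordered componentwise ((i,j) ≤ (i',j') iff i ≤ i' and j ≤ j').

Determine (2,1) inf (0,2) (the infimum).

In a product of chains, the meet is componentwise min, giving (0,1).

(0,1)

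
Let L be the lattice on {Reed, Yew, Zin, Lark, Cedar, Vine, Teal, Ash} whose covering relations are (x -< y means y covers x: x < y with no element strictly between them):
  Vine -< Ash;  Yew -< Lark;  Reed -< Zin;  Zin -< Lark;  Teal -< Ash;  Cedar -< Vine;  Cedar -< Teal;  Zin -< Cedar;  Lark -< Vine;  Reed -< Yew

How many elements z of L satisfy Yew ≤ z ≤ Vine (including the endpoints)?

3

The interval [Yew, Vine] = {Lark, Vine, Yew}, which has 3 elements.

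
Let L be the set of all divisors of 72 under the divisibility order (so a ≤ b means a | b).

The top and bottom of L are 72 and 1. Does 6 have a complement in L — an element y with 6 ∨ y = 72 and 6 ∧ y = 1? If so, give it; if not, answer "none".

For every candidate y, either 6 ∨ y ≠ 72 or 6 ∧ y ≠ 1; no complement exists.

none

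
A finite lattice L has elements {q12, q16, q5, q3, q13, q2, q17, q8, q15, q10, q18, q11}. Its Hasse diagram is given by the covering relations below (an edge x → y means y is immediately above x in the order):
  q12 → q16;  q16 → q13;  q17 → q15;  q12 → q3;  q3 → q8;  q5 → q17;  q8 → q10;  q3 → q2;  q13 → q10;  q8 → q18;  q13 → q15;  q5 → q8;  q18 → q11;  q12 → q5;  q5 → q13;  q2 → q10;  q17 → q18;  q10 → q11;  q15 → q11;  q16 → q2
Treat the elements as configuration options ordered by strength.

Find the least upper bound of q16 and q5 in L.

q13

Common upper bounds of {q16, q5}: q10, q11, q13, q15.
The least among these is q13.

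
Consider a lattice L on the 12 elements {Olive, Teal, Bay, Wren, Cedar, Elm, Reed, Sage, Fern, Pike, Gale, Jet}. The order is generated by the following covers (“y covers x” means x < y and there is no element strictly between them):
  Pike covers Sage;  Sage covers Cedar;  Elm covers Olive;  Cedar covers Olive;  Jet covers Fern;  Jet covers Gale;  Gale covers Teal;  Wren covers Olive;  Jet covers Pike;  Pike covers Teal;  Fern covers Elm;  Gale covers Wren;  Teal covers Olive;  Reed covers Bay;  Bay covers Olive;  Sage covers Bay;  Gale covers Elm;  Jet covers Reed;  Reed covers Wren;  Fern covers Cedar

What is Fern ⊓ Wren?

Olive

Common lower bounds of {Fern, Wren}: Olive.
The greatest among these is Olive.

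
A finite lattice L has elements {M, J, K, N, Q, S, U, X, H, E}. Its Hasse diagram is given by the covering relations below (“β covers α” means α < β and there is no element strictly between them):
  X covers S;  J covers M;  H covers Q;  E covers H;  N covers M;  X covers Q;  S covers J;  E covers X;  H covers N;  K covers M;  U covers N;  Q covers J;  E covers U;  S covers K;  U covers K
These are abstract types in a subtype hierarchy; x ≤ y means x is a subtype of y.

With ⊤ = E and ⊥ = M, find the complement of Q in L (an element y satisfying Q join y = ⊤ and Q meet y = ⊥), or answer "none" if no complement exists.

Need y with Q ∨ y = E and Q ∧ y = M.
Checking each element gives: U.

U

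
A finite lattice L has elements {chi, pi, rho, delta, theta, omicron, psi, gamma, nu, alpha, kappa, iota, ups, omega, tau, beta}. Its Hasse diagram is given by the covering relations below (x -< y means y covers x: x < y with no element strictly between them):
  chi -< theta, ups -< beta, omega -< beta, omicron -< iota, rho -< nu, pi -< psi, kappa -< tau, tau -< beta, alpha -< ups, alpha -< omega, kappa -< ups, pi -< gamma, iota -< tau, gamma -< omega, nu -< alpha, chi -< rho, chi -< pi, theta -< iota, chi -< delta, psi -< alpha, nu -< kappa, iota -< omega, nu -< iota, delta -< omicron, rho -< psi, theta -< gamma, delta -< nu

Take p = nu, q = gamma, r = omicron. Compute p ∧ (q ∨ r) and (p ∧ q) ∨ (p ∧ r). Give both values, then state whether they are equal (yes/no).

q ∨ r = omega, so p ∧ (q ∨ r) = nu ∧ omega = nu.
p ∧ q = chi and p ∧ r = delta, so (p ∧ q) ∨ (p ∧ r) = chi ∨ delta = delta.
Equal: no.

nu; delta; no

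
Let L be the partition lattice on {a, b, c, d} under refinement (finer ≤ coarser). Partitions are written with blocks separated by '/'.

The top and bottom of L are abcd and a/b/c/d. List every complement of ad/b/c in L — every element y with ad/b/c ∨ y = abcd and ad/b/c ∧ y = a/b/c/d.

Need y with ad/b/c ∨ y = abcd and ad/b/c ∧ y = a/b/c/d.
Checking each element gives: a/bcd, ab/cd, abc/d, ac/bd.

a/bcd, ab/cd, abc/d, ac/bd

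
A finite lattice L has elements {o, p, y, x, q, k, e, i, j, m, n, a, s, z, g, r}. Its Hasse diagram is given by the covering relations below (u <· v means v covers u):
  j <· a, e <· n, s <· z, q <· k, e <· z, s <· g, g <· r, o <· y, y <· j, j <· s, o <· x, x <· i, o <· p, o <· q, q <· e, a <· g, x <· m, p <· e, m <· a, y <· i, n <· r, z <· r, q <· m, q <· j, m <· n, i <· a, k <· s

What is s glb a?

j

Common lower bounds of {s, a}: j, o, q, y.
The greatest among these is j.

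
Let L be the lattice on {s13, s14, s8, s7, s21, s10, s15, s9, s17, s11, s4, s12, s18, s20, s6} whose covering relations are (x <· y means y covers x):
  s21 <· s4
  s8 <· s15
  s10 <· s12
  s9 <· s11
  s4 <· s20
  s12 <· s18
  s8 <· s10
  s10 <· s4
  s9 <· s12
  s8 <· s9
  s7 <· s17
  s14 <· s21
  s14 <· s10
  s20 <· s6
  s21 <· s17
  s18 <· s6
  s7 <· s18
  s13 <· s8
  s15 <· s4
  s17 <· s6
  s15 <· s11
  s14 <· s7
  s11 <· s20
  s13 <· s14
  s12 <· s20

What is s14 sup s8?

Common upper bounds of {s14, s8}: s10, s12, s18, s20, s4, s6.
The least among these is s10.

s10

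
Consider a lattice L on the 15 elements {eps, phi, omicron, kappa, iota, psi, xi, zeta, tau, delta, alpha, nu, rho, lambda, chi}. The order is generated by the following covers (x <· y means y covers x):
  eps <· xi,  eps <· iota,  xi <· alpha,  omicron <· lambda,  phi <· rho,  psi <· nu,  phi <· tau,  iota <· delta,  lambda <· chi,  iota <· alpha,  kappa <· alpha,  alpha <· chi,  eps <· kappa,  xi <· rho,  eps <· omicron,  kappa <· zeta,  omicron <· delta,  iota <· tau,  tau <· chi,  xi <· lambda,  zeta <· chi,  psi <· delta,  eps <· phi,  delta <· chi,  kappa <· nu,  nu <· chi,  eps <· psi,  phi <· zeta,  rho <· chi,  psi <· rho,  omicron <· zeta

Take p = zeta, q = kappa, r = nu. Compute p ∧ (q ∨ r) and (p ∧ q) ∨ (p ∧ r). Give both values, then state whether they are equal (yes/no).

kappa; kappa; yes

q ∨ r = nu, so p ∧ (q ∨ r) = zeta ∧ nu = kappa.
p ∧ q = kappa and p ∧ r = kappa, so (p ∧ q) ∨ (p ∧ r) = kappa ∨ kappa = kappa.
Equal: yes.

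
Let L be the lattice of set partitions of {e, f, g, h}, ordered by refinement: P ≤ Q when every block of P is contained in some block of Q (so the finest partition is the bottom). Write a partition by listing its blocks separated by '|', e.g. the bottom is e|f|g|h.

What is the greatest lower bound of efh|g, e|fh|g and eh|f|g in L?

The meet (common refinement) of efh|g, e|fh|g, eh|f|g intersects blocks pairwise, giving e|f|g|h.

e|f|g|h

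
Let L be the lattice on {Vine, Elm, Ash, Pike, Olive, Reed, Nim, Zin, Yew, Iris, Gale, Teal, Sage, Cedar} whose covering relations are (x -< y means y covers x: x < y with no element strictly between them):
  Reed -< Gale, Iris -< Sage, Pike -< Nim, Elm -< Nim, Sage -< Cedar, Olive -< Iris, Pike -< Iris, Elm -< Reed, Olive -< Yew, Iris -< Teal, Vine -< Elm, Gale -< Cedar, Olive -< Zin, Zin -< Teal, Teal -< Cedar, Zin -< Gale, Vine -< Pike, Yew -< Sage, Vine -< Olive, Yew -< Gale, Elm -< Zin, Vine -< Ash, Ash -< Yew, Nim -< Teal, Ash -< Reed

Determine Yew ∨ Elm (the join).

Gale

Common upper bounds of {Yew, Elm}: Cedar, Gale.
The least among these is Gale.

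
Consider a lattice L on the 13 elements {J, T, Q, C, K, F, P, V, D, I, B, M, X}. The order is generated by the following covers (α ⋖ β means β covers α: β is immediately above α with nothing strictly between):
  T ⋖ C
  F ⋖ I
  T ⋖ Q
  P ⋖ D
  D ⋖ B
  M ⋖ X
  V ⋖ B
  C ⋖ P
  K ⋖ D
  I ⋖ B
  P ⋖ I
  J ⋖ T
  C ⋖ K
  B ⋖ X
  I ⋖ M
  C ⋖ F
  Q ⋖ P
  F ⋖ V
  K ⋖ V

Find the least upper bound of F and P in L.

Common upper bounds of {F, P}: B, I, M, X.
The least among these is I.

I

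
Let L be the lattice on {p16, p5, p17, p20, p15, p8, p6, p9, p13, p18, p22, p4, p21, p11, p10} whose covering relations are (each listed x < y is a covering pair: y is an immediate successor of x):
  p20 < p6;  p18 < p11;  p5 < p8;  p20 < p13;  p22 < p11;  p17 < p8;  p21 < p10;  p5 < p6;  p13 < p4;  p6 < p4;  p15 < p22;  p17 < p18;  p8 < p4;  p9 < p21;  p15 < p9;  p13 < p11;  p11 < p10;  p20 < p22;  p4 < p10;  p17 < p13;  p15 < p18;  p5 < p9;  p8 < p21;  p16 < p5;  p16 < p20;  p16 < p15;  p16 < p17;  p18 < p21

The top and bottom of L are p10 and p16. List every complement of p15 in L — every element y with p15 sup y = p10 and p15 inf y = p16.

Need y with p15 ∨ y = p10 and p15 ∧ y = p16.
Checking each element gives: p4, p6.

p4, p6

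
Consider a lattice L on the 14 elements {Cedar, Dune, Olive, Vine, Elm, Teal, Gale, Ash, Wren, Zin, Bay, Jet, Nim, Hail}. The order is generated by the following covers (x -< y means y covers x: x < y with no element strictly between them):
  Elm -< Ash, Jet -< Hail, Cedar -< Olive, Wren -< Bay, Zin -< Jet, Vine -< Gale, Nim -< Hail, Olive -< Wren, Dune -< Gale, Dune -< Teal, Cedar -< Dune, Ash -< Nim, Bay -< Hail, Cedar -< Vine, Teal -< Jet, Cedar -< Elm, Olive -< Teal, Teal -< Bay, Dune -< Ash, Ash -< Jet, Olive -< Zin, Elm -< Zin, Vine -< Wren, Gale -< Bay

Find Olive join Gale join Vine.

Common upper bounds of {Olive, Gale, Vine}: Bay, Hail.
The least among these is Bay.

Bay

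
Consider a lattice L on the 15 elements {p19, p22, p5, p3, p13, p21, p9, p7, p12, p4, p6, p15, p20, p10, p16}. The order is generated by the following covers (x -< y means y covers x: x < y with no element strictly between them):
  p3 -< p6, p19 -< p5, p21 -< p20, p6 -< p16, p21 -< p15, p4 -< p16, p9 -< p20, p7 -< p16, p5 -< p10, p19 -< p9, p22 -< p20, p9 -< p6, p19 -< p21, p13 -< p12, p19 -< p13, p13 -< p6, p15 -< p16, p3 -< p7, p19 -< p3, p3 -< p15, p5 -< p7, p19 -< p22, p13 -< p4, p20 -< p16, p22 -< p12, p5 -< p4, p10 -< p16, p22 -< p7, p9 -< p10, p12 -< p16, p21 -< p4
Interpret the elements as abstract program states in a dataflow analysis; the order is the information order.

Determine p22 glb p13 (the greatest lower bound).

p19

Common lower bounds of {p22, p13}: p19.
The greatest among these is p19.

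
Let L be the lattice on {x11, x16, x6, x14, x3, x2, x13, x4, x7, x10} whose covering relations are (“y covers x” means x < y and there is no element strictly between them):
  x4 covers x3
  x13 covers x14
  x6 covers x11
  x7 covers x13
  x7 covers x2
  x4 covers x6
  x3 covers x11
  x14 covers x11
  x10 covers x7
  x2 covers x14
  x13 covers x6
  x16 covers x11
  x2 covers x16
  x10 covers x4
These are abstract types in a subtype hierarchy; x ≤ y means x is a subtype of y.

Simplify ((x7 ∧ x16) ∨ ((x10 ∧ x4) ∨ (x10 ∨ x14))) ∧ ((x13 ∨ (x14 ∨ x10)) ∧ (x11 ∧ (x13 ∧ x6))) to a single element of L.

x7 ∧ x16 = x16
x10 ∧ x4 = x4
x10 ∨ x14 = x10
x4 ∨ x10 = x10
x16 ∨ x10 = x10
x14 ∨ x10 = x10
x13 ∨ x10 = x10
x13 ∧ x6 = x6
x11 ∧ x6 = x11
x10 ∧ x11 = x11
x10 ∧ x11 = x11

x11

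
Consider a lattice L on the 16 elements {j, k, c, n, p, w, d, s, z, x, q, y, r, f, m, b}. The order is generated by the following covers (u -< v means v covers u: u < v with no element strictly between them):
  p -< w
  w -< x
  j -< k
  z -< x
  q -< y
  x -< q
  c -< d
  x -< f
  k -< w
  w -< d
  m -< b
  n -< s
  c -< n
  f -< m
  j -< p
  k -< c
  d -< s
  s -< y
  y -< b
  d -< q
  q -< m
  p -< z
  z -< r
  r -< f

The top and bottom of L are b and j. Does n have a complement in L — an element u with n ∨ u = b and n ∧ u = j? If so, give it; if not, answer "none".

Need u with n ∨ u = b and n ∧ u = j.
Checking each element gives: r.

r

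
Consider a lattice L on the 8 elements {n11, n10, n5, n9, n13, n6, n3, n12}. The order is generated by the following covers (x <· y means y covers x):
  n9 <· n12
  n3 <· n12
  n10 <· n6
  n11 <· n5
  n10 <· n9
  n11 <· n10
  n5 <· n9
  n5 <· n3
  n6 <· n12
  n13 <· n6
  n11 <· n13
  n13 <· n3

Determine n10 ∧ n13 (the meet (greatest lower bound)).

n11

Common lower bounds of {n10, n13}: n11.
The greatest among these is n11.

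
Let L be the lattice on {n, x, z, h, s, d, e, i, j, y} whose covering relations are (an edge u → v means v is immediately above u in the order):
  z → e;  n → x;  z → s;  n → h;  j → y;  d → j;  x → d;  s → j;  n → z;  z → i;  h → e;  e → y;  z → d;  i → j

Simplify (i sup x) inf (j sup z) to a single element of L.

i ∨ x = j
j ∨ z = j
j ∧ j = j

j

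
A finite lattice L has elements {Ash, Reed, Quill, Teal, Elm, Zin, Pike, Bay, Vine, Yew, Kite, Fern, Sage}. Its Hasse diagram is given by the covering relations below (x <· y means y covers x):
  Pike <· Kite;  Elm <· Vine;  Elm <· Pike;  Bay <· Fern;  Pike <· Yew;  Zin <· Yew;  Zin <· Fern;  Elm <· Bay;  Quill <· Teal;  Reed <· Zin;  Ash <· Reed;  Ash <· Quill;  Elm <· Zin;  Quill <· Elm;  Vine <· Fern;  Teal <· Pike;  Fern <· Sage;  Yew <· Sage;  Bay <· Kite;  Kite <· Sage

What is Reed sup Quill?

Common upper bounds of {Reed, Quill}: Fern, Sage, Yew, Zin.
The least among these is Zin.

Zin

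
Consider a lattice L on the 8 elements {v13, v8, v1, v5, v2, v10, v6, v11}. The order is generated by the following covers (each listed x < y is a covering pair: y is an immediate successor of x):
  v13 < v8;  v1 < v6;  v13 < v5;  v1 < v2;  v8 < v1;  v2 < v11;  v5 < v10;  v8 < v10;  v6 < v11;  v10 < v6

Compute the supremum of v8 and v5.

Common upper bounds of {v8, v5}: v10, v11, v6.
The least among these is v10.

v10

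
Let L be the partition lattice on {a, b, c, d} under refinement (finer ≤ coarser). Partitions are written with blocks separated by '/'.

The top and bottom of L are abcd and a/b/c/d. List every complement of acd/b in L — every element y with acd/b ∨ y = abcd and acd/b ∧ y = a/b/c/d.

a/bc/d, a/bd/c, ab/c/d

Need y with acd/b ∨ y = abcd and acd/b ∧ y = a/b/c/d.
Checking each element gives: a/bc/d, a/bd/c, ab/c/d.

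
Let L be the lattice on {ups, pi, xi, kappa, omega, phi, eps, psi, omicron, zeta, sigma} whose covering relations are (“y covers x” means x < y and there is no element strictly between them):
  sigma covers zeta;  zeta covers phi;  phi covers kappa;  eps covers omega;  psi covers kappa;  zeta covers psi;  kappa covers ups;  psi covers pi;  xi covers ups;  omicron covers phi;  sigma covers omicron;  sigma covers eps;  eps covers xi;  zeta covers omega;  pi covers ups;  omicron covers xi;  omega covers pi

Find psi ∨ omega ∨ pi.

Common upper bounds of {psi, omega, pi}: sigma, zeta.
The least among these is zeta.

zeta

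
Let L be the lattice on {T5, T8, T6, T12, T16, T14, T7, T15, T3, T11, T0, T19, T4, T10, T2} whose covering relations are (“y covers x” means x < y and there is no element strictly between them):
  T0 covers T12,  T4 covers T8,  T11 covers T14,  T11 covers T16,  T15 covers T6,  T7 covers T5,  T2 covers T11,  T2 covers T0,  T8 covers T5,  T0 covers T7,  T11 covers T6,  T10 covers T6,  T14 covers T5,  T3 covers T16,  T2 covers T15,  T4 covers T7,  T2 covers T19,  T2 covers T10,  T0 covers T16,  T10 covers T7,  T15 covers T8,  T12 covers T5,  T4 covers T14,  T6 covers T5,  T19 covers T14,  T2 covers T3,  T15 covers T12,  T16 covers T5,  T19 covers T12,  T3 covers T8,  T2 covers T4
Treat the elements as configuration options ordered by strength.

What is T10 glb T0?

T7

Common lower bounds of {T10, T0}: T5, T7.
The greatest among these is T7.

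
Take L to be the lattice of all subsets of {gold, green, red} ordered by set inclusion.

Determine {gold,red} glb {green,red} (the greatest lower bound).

{red}

Under ⊆, meet is intersection: {gold,red} ∩ {green,red} = {red}.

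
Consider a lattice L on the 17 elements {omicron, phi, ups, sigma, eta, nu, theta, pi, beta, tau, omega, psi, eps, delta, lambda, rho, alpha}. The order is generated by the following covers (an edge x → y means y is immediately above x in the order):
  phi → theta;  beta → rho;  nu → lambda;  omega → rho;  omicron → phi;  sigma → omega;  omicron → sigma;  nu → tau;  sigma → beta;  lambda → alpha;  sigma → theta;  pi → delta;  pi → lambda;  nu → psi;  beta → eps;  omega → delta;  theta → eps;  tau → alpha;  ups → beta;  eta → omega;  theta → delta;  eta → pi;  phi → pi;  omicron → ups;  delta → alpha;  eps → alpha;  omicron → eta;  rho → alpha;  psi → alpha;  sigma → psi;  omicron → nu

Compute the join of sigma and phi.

theta

Common upper bounds of {sigma, phi}: alpha, delta, eps, theta.
The least among these is theta.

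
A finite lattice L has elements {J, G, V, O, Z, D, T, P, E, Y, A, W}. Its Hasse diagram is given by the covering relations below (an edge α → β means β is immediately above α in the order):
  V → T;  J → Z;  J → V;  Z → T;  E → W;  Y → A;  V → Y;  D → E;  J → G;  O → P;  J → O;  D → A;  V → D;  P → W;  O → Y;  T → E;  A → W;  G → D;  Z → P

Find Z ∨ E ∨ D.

E

Common upper bounds of {Z, E, D}: E, W.
The least among these is E.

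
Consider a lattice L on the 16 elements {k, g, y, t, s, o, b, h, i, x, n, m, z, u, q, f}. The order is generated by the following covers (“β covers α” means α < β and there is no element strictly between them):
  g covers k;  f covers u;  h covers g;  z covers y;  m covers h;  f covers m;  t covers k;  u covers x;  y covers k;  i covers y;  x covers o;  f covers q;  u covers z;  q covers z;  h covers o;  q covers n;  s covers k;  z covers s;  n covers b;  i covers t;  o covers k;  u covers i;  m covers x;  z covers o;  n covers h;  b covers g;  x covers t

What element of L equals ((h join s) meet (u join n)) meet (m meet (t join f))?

h

h ∨ s = q
u ∨ n = f
q ∧ f = q
t ∨ f = f
m ∧ f = m
q ∧ m = h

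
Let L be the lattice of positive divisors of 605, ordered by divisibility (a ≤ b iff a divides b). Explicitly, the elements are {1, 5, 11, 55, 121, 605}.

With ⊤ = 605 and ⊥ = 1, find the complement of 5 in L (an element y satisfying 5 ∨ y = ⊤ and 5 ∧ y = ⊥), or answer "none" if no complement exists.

Need y with 5 ∨ y = 605 and 5 ∧ y = 1.
Checking each element gives: 121.

121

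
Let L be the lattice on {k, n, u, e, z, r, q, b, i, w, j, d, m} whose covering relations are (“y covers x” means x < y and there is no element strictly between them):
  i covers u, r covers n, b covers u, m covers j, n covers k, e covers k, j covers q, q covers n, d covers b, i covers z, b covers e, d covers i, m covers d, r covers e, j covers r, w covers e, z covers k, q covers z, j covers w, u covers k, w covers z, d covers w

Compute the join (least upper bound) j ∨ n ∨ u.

Common upper bounds of {j, n, u}: m.
The least among these is m.

m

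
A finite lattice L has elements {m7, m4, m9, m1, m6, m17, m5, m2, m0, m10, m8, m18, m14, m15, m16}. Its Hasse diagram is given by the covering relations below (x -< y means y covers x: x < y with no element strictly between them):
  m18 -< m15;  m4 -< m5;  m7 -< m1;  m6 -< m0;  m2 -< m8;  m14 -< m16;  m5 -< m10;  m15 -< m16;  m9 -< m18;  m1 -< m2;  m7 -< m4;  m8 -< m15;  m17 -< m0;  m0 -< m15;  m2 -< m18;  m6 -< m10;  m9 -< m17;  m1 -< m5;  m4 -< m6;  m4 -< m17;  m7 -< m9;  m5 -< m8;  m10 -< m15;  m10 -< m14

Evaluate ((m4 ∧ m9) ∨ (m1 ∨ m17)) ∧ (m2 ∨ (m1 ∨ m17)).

m4 ∧ m9 = m7
m1 ∨ m17 = m15
m7 ∨ m15 = m15
m1 ∨ m17 = m15
m2 ∨ m15 = m15
m15 ∧ m15 = m15

m15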